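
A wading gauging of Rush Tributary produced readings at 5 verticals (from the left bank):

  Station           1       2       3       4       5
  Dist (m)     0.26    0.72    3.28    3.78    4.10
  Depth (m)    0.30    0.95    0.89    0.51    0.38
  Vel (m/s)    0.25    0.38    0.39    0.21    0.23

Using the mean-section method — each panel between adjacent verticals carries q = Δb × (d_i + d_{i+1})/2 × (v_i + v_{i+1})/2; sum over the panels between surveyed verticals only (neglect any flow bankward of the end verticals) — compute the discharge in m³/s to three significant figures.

1.13 m³/s

Panel 1-2: Δb = 0.46 m, d̄ = (0.30+0.95)/2 = 0.625, v̄ = (0.25+0.38)/2 = 0.315 → q = 0.46×0.625×0.315 = 0.09056 m³/s
Panel 2-3: Δb = 2.56 m, d̄ = (0.95+0.89)/2 = 0.92, v̄ = (0.38+0.39)/2 = 0.385 → q = 2.56×0.92×0.385 = 0.9068 m³/s
Panel 3-4: Δb = 0.5 m, d̄ = (0.89+0.51)/2 = 0.7, v̄ = (0.39+0.21)/2 = 0.3 → q = 0.5×0.7×0.3 = 0.1050 m³/s
Panel 4-5: Δb = 0.32 m, d̄ = (0.51+0.38)/2 = 0.445, v̄ = (0.21+0.23)/2 = 0.22 → q = 0.32×0.445×0.22 = 0.03133 m³/s
Q = Σ q = 1.134 m³/s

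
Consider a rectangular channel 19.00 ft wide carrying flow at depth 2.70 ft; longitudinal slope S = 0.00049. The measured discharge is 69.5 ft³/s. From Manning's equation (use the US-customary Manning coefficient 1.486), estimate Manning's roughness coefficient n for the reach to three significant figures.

A = b·y = 19.00 × 2.70 = 51.30 ft²
P = b + 2y = 19.00 + 2×2.70 = 24.40 ft
R = A/P = 51.30/24.40 = 2.102 ft
n = (1.486/Q)·A·R^(2/3)·S^(1/2) = (1.486/69.5) × 51.30 × 1.641 × 0.02214 = 0.03985

0.0398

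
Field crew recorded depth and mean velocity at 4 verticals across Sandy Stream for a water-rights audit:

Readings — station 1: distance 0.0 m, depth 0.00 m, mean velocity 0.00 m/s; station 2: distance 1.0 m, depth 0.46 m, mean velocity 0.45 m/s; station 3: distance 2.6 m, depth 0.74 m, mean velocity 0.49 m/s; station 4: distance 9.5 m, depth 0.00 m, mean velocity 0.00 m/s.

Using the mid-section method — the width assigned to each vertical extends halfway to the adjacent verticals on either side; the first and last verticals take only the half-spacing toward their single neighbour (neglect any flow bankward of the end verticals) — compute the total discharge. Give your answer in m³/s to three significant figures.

w_2 = (2.6 − 0.0)/2 = 1.3 m; q_2 = 0.45 × 0.46 × 1.3 = 0.2691 m³/s
w_3 = (9.5 − 1.0)/2 = 4.25 m; q_3 = 0.49 × 0.74 × 4.25 = 1.541 m³/s
Stations 1, 4 contribute zero (depth or velocity is 0).
Q = Σ qᵢ = 1.810 m³/s

1.81 m³/s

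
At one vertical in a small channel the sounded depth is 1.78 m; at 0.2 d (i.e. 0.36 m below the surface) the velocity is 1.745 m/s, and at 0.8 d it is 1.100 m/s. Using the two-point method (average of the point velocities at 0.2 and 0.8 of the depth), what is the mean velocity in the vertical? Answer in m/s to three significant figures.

1.42 m/s

v̄ = (1.745 + 1.100) / 2 = 1.423 m/s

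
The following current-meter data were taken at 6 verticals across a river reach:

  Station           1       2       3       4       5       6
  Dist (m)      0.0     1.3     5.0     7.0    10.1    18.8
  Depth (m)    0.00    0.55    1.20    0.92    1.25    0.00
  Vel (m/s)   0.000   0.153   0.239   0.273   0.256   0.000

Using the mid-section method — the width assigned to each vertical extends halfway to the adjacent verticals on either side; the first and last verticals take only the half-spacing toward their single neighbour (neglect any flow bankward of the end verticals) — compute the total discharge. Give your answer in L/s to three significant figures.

3560 L/s

w_2 = (5.0 − 0.0)/2 = 2.5 m; q_2 = 0.153 × 0.55 × 2.5 = 0.2104 m³/s
w_3 = (7.0 − 1.3)/2 = 2.85 m; q_3 = 0.239 × 1.20 × 2.85 = 0.8174 m³/s
w_4 = (10.1 − 5.0)/2 = 2.55 m; q_4 = 0.273 × 0.92 × 2.55 = 0.6405 m³/s
w_5 = (18.8 − 7.0)/2 = 5.9 m; q_5 = 0.256 × 1.25 × 5.9 = 1.888 m³/s
Stations 1, 6 contribute zero (depth or velocity is 0).
Q = Σ qᵢ = 3.556 m³/s
= 3.556 × 1000 = 3556 L/s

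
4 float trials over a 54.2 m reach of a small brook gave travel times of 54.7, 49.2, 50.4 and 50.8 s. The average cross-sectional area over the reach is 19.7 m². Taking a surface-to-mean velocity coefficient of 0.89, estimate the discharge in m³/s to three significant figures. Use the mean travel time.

18.5 m³/s

t̄ = (54.7 + 49.2 + 50.4 + 50.8) / 4 = 51.275 s
v_surface = L / t̄ = 54.2 / 51.275 = 1.057 m/s
v_mean = 0.89 × 1.057 = 0.9408 m/s
Q = A × v_mean = 19.7 × 0.9408 = 18.53 m³/s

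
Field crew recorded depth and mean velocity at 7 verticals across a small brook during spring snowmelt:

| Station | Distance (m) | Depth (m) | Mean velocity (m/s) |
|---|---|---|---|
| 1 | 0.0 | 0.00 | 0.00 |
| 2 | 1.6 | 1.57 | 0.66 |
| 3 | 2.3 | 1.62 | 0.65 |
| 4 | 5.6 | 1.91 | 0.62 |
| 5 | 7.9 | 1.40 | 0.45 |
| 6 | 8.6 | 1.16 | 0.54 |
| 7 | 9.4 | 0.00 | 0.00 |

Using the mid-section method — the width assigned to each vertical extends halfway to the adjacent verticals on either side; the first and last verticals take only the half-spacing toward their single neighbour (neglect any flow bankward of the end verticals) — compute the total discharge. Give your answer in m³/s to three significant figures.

8.03 m³/s

w_2 = (2.3 − 0.0)/2 = 1.15 m; q_2 = 0.66 × 1.57 × 1.15 = 1.192 m³/s
w_3 = (5.6 − 1.6)/2 = 2 m; q_3 = 0.65 × 1.62 × 2 = 2.106 m³/s
w_4 = (7.9 − 2.3)/2 = 2.8 m; q_4 = 0.62 × 1.91 × 2.8 = 3.316 m³/s
w_5 = (8.6 − 5.6)/2 = 1.5 m; q_5 = 0.45 × 1.40 × 1.5 = 0.9450 m³/s
w_6 = (9.4 − 7.9)/2 = 0.75 m; q_6 = 0.54 × 1.16 × 0.75 = 0.4698 m³/s
Stations 1, 7 contribute zero (depth or velocity is 0).
Q = Σ qᵢ = 8.028 m³/s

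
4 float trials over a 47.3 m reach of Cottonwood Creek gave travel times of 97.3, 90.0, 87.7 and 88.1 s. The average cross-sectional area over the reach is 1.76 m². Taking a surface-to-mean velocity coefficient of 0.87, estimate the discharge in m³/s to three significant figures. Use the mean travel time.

0.798 m³/s

t̄ = (97.3 + 90.0 + 87.7 + 88.1) / 4 = 90.775 s
v_surface = L / t̄ = 47.3 / 90.775 = 0.5211 m/s
v_mean = 0.87 × 0.5211 = 0.4533 m/s
Q = A × v_mean = 1.76 × 0.4533 = 0.7979 m³/s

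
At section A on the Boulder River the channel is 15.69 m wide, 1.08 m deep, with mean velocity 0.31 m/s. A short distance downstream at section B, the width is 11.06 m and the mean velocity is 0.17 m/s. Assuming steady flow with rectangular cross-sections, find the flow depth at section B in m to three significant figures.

2.79 m

Q = A₁V₁ = (15.69×1.08) × 0.31 = 5.253 m³/s
d₂ = Q/(b₂ V₂) = 5.253/(11.06×0.17) = 2.794 m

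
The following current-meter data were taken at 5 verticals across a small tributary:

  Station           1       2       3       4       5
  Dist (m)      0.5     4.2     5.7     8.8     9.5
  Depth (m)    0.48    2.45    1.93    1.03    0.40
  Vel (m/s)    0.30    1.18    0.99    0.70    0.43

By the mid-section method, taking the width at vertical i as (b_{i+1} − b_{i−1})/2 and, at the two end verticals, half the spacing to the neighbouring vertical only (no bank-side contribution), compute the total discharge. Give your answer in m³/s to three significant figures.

13.6 m³/s

w_1 = (4.2 − 0.5)/2 = 1.85 m; q_1 = 0.30 × 0.48 × 1.85 = 0.2664 m³/s
w_2 = (5.7 − 0.5)/2 = 2.6 m; q_2 = 1.18 × 2.45 × 2.6 = 7.517 m³/s
w_3 = (8.8 − 4.2)/2 = 2.3 m; q_3 = 0.99 × 1.93 × 2.3 = 4.395 m³/s
w_4 = (9.5 − 5.7)/2 = 1.9 m; q_4 = 0.70 × 1.03 × 1.9 = 1.370 m³/s
w_5 = (9.5 − 8.8)/2 = 0.35 m; q_5 = 0.43 × 0.40 × 0.35 = 0.06020 m³/s
Q = Σ qᵢ = 13.61 m³/s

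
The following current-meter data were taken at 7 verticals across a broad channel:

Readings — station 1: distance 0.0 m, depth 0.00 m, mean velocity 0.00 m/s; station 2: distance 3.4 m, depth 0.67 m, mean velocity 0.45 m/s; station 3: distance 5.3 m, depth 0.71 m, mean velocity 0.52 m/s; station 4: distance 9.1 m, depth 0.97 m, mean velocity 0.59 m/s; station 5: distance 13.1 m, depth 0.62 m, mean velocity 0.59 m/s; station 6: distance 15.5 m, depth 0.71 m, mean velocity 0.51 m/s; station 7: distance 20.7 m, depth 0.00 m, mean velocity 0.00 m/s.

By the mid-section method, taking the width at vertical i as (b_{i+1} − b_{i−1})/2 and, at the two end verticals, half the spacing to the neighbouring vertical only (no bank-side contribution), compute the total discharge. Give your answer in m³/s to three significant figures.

w_2 = (5.3 − 0.0)/2 = 2.65 m; q_2 = 0.45 × 0.67 × 2.65 = 0.7990 m³/s
w_3 = (9.1 − 3.4)/2 = 2.85 m; q_3 = 0.52 × 0.71 × 2.85 = 1.052 m³/s
w_4 = (13.1 − 5.3)/2 = 3.9 m; q_4 = 0.59 × 0.97 × 3.9 = 2.232 m³/s
w_5 = (15.5 − 9.1)/2 = 3.2 m; q_5 = 0.59 × 0.62 × 3.2 = 1.171 m³/s
w_6 = (20.7 − 13.1)/2 = 3.8 m; q_6 = 0.51 × 0.71 × 3.8 = 1.376 m³/s
Stations 1, 7 contribute zero (depth or velocity is 0).
Q = Σ qᵢ = 6.630 m³/s

6.63 m³/s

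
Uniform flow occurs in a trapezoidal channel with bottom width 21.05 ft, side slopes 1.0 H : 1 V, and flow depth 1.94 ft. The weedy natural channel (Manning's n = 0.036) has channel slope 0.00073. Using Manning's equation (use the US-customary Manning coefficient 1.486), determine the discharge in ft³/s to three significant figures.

70.3 ft³/s

A = (b + z·y)·y = (21.05 + 1.0×1.94)×1.94 = 44.60 ft²
P = b + 2y√(1+z²) = 21.05 + 2×1.94×√(1+1.0²) = 26.54 ft
R = A/P = 44.60/26.54 = 1.681 ft
Q = (1.486/n)·A·R^(2/3)·S^(1/2) = (1.486/0.036) × 44.60 × 1.681^(2/3) × 0.00073^(1/2) = 70.31 ft³/s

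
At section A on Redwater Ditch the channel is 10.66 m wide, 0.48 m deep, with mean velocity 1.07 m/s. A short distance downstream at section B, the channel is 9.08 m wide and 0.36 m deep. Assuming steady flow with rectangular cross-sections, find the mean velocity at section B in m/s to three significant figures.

1.67 m/s

Q = A₁V₁ = (10.66×0.48) × 1.07 = 5.475 m³/s
A₂ = 9.08 × 0.36 = 3.269 m²
V₂ = Q/A₂ = 5.475/3.269 = 1.675 m/s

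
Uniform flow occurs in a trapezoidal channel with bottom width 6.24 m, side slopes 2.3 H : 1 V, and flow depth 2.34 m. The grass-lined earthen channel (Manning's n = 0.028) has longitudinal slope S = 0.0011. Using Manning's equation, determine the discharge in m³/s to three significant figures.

42.5 m³/s

A = (b + z·y)·y = (6.24 + 2.3×2.34)×2.34 = 27.20 m²
P = b + 2y√(1+z²) = 6.24 + 2×2.34×√(1+2.3²) = 17.98 m
R = A/P = 27.20/17.98 = 1.513 m
Q = (1/n)·A·R^(2/3)·S^(1/2) = (1/0.028) × 27.20 × 1.513^(2/3) × 0.0011^(1/2) = 42.45 m³/s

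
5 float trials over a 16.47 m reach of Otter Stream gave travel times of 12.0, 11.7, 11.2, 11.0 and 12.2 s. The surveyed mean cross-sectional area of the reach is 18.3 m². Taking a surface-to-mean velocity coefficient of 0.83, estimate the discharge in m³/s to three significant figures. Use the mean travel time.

21.5 m³/s

t̄ = (12.0 + 11.7 + 11.2 + 11.0 + 12.2) / 5 = 11.62 s
v_surface = L / t̄ = 16.47 / 11.62 = 1.417 m/s
v_mean = 0.83 × 1.417 = 1.176 m/s
Q = A × v_mean = 18.3 × 1.176 = 21.53 m³/s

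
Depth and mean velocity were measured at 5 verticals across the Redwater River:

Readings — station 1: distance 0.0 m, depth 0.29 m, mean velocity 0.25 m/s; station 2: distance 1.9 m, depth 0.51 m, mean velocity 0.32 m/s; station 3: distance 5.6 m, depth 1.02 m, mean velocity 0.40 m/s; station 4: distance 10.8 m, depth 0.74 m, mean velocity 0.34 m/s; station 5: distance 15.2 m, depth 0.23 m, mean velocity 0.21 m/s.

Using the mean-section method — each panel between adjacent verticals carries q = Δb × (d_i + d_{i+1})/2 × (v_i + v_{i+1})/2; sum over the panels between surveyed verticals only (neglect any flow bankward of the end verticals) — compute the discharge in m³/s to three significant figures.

Panel 1-2: Δb = 1.9 m, d̄ = (0.29+0.51)/2 = 0.4, v̄ = (0.25+0.32)/2 = 0.285 → q = 1.9×0.4×0.285 = 0.2166 m³/s
Panel 2-3: Δb = 3.7 m, d̄ = (0.51+1.02)/2 = 0.765, v̄ = (0.32+0.40)/2 = 0.36 → q = 3.7×0.765×0.36 = 1.019 m³/s
Panel 3-4: Δb = 5.2 m, d̄ = (1.02+0.74)/2 = 0.88, v̄ = (0.40+0.34)/2 = 0.37 → q = 5.2×0.88×0.37 = 1.693 m³/s
Panel 4-5: Δb = 4.4 m, d̄ = (0.74+0.23)/2 = 0.485, v̄ = (0.34+0.21)/2 = 0.275 → q = 4.4×0.485×0.275 = 0.5869 m³/s
Q = Σ q = 3.516 m³/s

3.52 m³/s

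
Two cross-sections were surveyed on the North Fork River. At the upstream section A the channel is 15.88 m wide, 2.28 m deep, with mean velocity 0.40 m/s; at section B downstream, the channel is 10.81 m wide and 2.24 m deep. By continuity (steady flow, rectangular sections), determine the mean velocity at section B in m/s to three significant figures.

0.598 m/s

Q = A₁V₁ = (15.88×2.28) × 0.40 = 14.48 m³/s
A₂ = 10.81 × 2.24 = 24.21 m²
V₂ = Q/A₂ = 14.48/24.21 = 0.5981 m/s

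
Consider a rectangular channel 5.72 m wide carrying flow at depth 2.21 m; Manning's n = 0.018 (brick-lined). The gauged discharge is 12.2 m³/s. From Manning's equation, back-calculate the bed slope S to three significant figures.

A = b·y = 5.72 × 2.21 = 12.64 m²
P = b + 2y = 5.72 + 2×2.21 = 10.14 m
R = A/P = 12.64/10.14 = 1.247 m
S = (Q·n / (1·A·R^(2/3)))² = (12.2×0.018 / (1×12.64×1.158))² = 0.0002249

0.000225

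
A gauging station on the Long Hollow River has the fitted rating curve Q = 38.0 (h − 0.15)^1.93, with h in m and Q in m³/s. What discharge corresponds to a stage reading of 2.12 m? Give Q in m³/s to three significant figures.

141 m³/s

Q = 38.0 × (2.12 − 0.15)^1.93 = 38.0 × 1.97^1.93 = 140.6 m³/s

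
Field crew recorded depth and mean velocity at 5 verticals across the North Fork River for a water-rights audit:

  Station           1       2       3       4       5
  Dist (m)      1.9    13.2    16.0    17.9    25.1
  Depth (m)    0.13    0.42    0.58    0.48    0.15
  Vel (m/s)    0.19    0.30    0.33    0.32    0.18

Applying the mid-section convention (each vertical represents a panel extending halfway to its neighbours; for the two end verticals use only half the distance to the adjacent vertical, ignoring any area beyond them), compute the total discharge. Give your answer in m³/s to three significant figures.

2.27 m³/s

w_1 = (13.2 − 1.9)/2 = 5.65 m; q_1 = 0.19 × 0.13 × 5.65 = 0.1396 m³/s
w_2 = (16.0 − 1.9)/2 = 7.05 m; q_2 = 0.30 × 0.42 × 7.05 = 0.8883 m³/s
w_3 = (17.9 − 13.2)/2 = 2.35 m; q_3 = 0.33 × 0.58 × 2.35 = 0.4498 m³/s
w_4 = (25.1 − 16.0)/2 = 4.55 m; q_4 = 0.32 × 0.48 × 4.55 = 0.6989 m³/s
w_5 = (25.1 − 17.9)/2 = 3.6 m; q_5 = 0.18 × 0.15 × 3.6 = 0.09720 m³/s
Q = Σ qᵢ = 2.274 m³/s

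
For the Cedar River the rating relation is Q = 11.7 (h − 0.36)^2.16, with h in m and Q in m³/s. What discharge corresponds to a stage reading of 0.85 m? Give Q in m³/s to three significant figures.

Q = 11.7 × (0.85 − 0.36)^2.16 = 11.7 × 0.49^2.16 = 2.506 m³/s

2.51 m³/s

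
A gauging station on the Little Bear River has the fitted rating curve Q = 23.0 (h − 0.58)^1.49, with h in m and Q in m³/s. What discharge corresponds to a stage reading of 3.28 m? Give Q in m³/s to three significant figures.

Q = 23.0 × (3.28 − 0.58)^1.49 = 23.0 × 2.7^1.49 = 101.0 m³/s

101 m³/s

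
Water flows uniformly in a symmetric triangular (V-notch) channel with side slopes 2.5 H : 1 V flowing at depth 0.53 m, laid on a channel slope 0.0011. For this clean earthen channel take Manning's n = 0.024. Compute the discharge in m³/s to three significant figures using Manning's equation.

A = z·y² = 2.5×0.53² = 0.7023 m²
P = 2y√(1+z²) = 2×0.53×√(1+2.5²) = 2.854 m
R = A/P = 0.7023/2.854 = 0.2460 m
Q = (1/n)·A·R^(2/3)·S^(1/2) = (1/0.024) × 0.7023 × 0.2460^(2/3) × 0.0011^(1/2) = 0.3811 m³/s

0.381 m³/s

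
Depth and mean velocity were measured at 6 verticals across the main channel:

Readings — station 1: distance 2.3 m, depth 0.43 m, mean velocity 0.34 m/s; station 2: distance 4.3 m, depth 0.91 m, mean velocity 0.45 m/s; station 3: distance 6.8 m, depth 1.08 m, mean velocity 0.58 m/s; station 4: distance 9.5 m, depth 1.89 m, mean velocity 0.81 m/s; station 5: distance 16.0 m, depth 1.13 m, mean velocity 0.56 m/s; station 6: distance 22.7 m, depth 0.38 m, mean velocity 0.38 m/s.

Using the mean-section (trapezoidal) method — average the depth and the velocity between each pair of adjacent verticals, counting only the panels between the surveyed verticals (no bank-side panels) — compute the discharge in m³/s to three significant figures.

Panel 1-2: Δb = 2 m, d̄ = (0.43+0.91)/2 = 0.67, v̄ = (0.34+0.45)/2 = 0.395 → q = 2×0.67×0.395 = 0.5293 m³/s
Panel 2-3: Δb = 2.5 m, d̄ = (0.91+1.08)/2 = 0.995, v̄ = (0.45+0.58)/2 = 0.515 → q = 2.5×0.995×0.515 = 1.281 m³/s
Panel 3-4: Δb = 2.7 m, d̄ = (1.08+1.89)/2 = 1.485, v̄ = (0.58+0.81)/2 = 0.695 → q = 2.7×1.485×0.695 = 2.787 m³/s
Panel 4-5: Δb = 6.5 m, d̄ = (1.89+1.13)/2 = 1.51, v̄ = (0.81+0.56)/2 = 0.685 → q = 6.5×1.51×0.685 = 6.723 m³/s
Panel 5-6: Δb = 6.7 m, d̄ = (1.13+0.38)/2 = 0.755, v̄ = (0.56+0.38)/2 = 0.47 → q = 6.7×0.755×0.47 = 2.377 m³/s
Q = Σ q = 13.70 m³/s

13.7 m³/s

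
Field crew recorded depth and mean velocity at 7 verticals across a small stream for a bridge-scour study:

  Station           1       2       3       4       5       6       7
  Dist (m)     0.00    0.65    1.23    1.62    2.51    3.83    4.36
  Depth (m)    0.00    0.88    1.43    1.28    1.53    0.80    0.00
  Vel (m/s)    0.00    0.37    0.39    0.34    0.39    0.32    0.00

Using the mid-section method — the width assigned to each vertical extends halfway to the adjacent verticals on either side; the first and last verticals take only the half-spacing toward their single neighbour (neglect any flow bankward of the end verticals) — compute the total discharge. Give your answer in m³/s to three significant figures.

w_2 = (1.23 − 0.00)/2 = 0.615 m; q_2 = 0.37 × 0.88 × 0.615 = 0.2002 m³/s
w_3 = (1.62 − 0.65)/2 = 0.485 m; q_3 = 0.39 × 1.43 × 0.485 = 0.2705 m³/s
w_4 = (2.51 − 1.23)/2 = 0.64 m; q_4 = 0.34 × 1.28 × 0.64 = 0.2785 m³/s
w_5 = (3.83 − 1.62)/2 = 1.105 m; q_5 = 0.39 × 1.53 × 1.105 = 0.6594 m³/s
w_6 = (4.36 − 2.51)/2 = 0.925 m; q_6 = 0.32 × 0.80 × 0.925 = 0.2368 m³/s
Stations 1, 7 contribute zero (depth or velocity is 0).
Q = Σ qᵢ = 1.645 m³/s

1.65 m³/s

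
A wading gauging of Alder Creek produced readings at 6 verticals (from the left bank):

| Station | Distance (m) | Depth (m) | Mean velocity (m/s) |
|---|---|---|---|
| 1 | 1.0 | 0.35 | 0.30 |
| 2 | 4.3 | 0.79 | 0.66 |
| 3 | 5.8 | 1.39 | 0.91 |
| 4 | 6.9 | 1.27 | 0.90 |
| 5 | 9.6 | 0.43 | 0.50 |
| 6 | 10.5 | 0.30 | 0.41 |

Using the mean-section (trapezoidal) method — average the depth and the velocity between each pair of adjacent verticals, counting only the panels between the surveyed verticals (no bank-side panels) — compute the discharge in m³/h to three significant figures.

Panel 1-2: Δb = 3.3 m, d̄ = (0.35+0.79)/2 = 0.57, v̄ = (0.30+0.66)/2 = 0.48 → q = 3.3×0.57×0.48 = 0.9029 m³/s
Panel 2-3: Δb = 1.5 m, d̄ = (0.79+1.39)/2 = 1.09, v̄ = (0.66+0.91)/2 = 0.785 → q = 1.5×1.09×0.785 = 1.283 m³/s
Panel 3-4: Δb = 1.1 m, d̄ = (1.39+1.27)/2 = 1.33, v̄ = (0.91+0.90)/2 = 0.905 → q = 1.1×1.33×0.905 = 1.324 m³/s
Panel 4-5: Δb = 2.7 m, d̄ = (1.27+0.43)/2 = 0.85, v̄ = (0.90+0.50)/2 = 0.7 → q = 2.7×0.85×0.7 = 1.607 m³/s
Panel 5-6: Δb = 0.9 m, d̄ = (0.43+0.30)/2 = 0.365, v̄ = (0.50+0.41)/2 = 0.455 → q = 0.9×0.365×0.455 = 0.1495 m³/s
Q = Σ q = 5.266 m³/s
= 5.266 × 3600 = 18960 m³/h

19000 m³/h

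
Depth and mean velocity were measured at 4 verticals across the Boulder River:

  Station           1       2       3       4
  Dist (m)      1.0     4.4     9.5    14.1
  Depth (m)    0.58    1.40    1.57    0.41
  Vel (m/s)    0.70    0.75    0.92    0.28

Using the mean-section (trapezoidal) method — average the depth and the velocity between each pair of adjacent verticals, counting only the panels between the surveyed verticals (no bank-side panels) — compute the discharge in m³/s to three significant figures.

11.5 m³/s

Panel 1-2: Δb = 3.4 m, d̄ = (0.58+1.40)/2 = 0.99, v̄ = (0.70+0.75)/2 = 0.725 → q = 3.4×0.99×0.725 = 2.440 m³/s
Panel 2-3: Δb = 5.1 m, d̄ = (1.40+1.57)/2 = 1.485, v̄ = (0.75+0.92)/2 = 0.835 → q = 5.1×1.485×0.835 = 6.324 m³/s
Panel 3-4: Δb = 4.6 m, d̄ = (1.57+0.41)/2 = 0.99, v̄ = (0.92+0.28)/2 = 0.6 → q = 4.6×0.99×0.6 = 2.732 m³/s
Q = Σ q = 11.50 m³/s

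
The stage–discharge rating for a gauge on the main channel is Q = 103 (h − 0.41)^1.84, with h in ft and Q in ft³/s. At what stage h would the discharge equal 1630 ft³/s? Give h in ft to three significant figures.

4.90 ft

h − h₀ = (Q/C)^(1/b) = (1630/103)^(1/1.84) = 4.486 ft
h = 0.41 + 4.486 = 4.896 ft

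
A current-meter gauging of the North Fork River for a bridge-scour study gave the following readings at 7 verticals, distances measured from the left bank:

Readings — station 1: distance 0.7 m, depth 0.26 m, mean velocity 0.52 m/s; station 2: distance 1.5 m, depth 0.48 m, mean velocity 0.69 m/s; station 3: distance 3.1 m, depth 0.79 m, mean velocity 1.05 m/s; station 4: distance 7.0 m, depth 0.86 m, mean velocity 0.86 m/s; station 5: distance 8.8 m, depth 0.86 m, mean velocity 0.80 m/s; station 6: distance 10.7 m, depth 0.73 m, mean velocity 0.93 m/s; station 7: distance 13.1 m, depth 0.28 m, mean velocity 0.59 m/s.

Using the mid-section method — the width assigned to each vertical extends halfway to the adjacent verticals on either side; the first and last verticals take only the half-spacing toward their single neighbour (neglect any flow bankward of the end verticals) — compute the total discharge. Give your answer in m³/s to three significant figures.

7.77 m³/s

w_1 = (1.5 − 0.7)/2 = 0.4 m; q_1 = 0.52 × 0.26 × 0.4 = 0.05408 m³/s
w_2 = (3.1 − 0.7)/2 = 1.2 m; q_2 = 0.69 × 0.48 × 1.2 = 0.3974 m³/s
w_3 = (7.0 − 1.5)/2 = 2.75 m; q_3 = 1.05 × 0.79 × 2.75 = 2.281 m³/s
w_4 = (8.8 − 3.1)/2 = 2.85 m; q_4 = 0.86 × 0.86 × 2.85 = 2.108 m³/s
w_5 = (10.7 − 7.0)/2 = 1.85 m; q_5 = 0.80 × 0.86 × 1.85 = 1.273 m³/s
w_6 = (13.1 − 8.8)/2 = 2.15 m; q_6 = 0.93 × 0.73 × 2.15 = 1.460 m³/s
w_7 = (13.1 − 10.7)/2 = 1.2 m; q_7 = 0.59 × 0.28 × 1.2 = 0.1982 m³/s
Q = Σ qᵢ = 7.771 m³/s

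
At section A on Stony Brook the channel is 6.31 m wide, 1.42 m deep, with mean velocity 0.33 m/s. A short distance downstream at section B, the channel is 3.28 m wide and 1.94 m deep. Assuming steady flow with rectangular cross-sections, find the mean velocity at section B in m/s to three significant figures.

Q = A₁V₁ = (6.31×1.42) × 0.33 = 2.957 m³/s
A₂ = 3.28 × 1.94 = 6.363 m²
V₂ = Q/A₂ = 2.957/6.363 = 0.4647 m/s

0.465 m/s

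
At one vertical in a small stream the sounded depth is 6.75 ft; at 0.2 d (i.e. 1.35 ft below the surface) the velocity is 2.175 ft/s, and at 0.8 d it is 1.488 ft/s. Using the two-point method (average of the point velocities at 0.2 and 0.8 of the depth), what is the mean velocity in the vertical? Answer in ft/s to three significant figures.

v̄ = (2.175 + 1.488) / 2 = 1.832 ft/s

1.83 ft/s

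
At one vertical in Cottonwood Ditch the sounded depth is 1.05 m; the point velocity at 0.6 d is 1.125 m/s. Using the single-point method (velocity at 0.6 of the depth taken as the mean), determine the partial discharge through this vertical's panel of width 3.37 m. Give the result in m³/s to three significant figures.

v̄ = v₀.₆ = 1.125 m/s
q = v̄ × d × w = 1.125 × 1.05 × 3.37 = 3.981 m³/s

3.98 m³/s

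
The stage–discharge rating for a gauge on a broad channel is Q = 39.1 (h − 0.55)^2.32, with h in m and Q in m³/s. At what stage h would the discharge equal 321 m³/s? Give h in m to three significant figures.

3.03 m

h − h₀ = (Q/C)^(1/b) = (321/39.1)^(1/2.32) = 2.478 m
h = 0.55 + 2.478 = 3.028 m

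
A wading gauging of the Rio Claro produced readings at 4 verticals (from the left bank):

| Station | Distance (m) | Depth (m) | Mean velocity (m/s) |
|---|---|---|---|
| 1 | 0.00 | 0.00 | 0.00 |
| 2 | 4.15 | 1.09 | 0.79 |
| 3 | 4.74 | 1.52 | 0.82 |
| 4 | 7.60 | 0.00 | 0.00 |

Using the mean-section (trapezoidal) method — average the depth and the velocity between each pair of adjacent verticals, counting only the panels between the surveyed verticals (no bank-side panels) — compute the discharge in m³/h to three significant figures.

8660 m³/h

Panel 1-2: Δb = 4.15 m, d̄ = (0.00+1.09)/2 = 0.545, v̄ = (0.00+0.79)/2 = 0.395 → q = 4.15×0.545×0.395 = 0.8934 m³/s
Panel 2-3: Δb = 0.59 m, d̄ = (1.09+1.52)/2 = 1.305, v̄ = (0.79+0.82)/2 = 0.805 → q = 0.59×1.305×0.805 = 0.6198 m³/s
Panel 3-4: Δb = 2.86 m, d̄ = (1.52+0.00)/2 = 0.76, v̄ = (0.82+0.00)/2 = 0.41 → q = 2.86×0.76×0.41 = 0.8912 m³/s
Q = Σ q = 2.404 m³/s
= 2.404 × 3600 = 8656 m³/h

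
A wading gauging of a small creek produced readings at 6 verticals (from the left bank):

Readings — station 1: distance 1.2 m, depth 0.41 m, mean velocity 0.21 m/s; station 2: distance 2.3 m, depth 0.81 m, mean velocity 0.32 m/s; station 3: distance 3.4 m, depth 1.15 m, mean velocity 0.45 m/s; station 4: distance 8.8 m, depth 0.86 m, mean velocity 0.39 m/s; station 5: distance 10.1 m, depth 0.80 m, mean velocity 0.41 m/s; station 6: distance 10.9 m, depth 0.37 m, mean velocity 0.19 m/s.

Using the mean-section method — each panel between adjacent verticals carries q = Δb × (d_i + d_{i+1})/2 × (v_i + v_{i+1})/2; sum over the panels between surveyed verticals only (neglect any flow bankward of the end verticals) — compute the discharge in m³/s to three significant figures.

3.44 m³/s

Panel 1-2: Δb = 1.1 m, d̄ = (0.41+0.81)/2 = 0.61, v̄ = (0.21+0.32)/2 = 0.265 → q = 1.1×0.61×0.265 = 0.1778 m³/s
Panel 2-3: Δb = 1.1 m, d̄ = (0.81+1.15)/2 = 0.98, v̄ = (0.32+0.45)/2 = 0.385 → q = 1.1×0.98×0.385 = 0.4150 m³/s
Panel 3-4: Δb = 5.4 m, d̄ = (1.15+0.86)/2 = 1.005, v̄ = (0.45+0.39)/2 = 0.42 → q = 5.4×1.005×0.42 = 2.279 m³/s
Panel 4-5: Δb = 1.3 m, d̄ = (0.86+0.80)/2 = 0.83, v̄ = (0.39+0.41)/2 = 0.4 → q = 1.3×0.83×0.4 = 0.4316 m³/s
Panel 5-6: Δb = 0.8 m, d̄ = (0.80+0.37)/2 = 0.585, v̄ = (0.41+0.19)/2 = 0.3 → q = 0.8×0.585×0.3 = 0.1404 m³/s
Q = Σ q = 3.444 m³/s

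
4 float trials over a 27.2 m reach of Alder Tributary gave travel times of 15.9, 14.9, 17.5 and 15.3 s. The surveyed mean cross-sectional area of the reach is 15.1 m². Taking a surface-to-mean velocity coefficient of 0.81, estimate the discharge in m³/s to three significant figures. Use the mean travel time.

20.9 m³/s

t̄ = (15.9 + 14.9 + 17.5 + 15.3) / 4 = 15.9 s
v_surface = L / t̄ = 27.2 / 15.9 = 1.711 m/s
v_mean = 0.81 × 1.711 = 1.386 m/s
Q = A × v_mean = 15.1 × 1.386 = 20.92 m³/s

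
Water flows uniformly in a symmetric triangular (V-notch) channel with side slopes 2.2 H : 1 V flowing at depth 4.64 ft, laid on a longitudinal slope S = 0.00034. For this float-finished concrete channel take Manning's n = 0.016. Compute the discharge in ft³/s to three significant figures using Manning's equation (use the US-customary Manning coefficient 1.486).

A = z·y² = 2.2×4.64² = 47.37 ft²
P = 2y√(1+z²) = 2×4.64×√(1+2.2²) = 22.43 ft
R = A/P = 47.37/22.43 = 2.112 ft
Q = (1.486/n)·A·R^(2/3)·S^(1/2) = (1.486/0.016) × 47.37 × 2.112^(2/3) × 0.00034^(1/2) = 133.5 ft³/s

134 ft³/s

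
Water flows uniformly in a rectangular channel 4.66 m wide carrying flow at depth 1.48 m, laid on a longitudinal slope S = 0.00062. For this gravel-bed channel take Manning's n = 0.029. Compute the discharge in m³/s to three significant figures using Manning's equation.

A = b·y = 4.66 × 1.48 = 6.897 m²
P = b + 2y = 4.66 + 2×1.48 = 7.620 m
R = A/P = 6.897/7.620 = 0.9051 m
Q = (1/n)·A·R^(2/3)·S^(1/2) = (1/0.029) × 6.897 × 0.9051^(2/3) × 0.00062^(1/2) = 5.541 m³/s

5.54 m³/s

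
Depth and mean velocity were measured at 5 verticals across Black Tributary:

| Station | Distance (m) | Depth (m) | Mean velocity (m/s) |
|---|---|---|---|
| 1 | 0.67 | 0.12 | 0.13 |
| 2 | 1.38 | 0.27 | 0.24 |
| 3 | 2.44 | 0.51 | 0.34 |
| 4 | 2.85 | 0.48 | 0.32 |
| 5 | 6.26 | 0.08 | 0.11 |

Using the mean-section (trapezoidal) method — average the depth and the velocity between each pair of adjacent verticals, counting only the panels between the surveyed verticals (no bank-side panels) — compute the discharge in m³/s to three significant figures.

Panel 1-2: Δb = 0.71 m, d̄ = (0.12+0.27)/2 = 0.195, v̄ = (0.13+0.24)/2 = 0.185 → q = 0.71×0.195×0.185 = 0.02561 m³/s
Panel 2-3: Δb = 1.06 m, d̄ = (0.27+0.51)/2 = 0.39, v̄ = (0.24+0.34)/2 = 0.29 → q = 1.06×0.39×0.29 = 0.1199 m³/s
Panel 3-4: Δb = 0.41 m, d̄ = (0.51+0.48)/2 = 0.495, v̄ = (0.34+0.32)/2 = 0.33 → q = 0.41×0.495×0.33 = 0.06697 m³/s
Panel 4-5: Δb = 3.41 m, d̄ = (0.48+0.08)/2 = 0.28, v̄ = (0.32+0.11)/2 = 0.215 → q = 3.41×0.28×0.215 = 0.2053 m³/s
Q = Σ q = 0.4178 m³/s

0.418 m³/s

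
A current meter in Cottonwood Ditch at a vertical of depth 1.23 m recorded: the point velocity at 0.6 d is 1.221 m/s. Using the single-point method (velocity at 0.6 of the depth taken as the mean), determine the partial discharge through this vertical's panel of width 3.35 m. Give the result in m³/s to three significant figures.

5.03 m³/s

v̄ = v₀.₆ = 1.221 m/s
q = v̄ × d × w = 1.221 × 1.23 × 3.35 = 5.031 m³/s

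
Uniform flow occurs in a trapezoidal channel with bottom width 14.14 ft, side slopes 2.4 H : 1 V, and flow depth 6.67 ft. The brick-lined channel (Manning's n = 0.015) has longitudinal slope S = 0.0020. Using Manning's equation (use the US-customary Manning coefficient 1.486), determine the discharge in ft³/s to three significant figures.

2290 ft³/s

A = (b + z·y)·y = (14.14 + 2.4×6.67)×6.67 = 201.1 ft²
P = b + 2y√(1+z²) = 14.14 + 2×6.67×√(1+2.4²) = 48.82 ft
R = A/P = 201.1/48.82 = 4.119 ft
Q = (1.486/n)·A·R^(2/3)·S^(1/2) = (1.486/0.015) × 201.1 × 4.119^(2/3) × 0.0020^(1/2) = 2289 ft³/s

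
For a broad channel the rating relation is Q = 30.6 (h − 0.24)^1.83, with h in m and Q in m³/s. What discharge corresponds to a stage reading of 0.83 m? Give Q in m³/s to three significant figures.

11.7 m³/s

Q = 30.6 × (0.83 − 0.24)^1.83 = 30.6 × 0.59^1.83 = 11.65 m³/s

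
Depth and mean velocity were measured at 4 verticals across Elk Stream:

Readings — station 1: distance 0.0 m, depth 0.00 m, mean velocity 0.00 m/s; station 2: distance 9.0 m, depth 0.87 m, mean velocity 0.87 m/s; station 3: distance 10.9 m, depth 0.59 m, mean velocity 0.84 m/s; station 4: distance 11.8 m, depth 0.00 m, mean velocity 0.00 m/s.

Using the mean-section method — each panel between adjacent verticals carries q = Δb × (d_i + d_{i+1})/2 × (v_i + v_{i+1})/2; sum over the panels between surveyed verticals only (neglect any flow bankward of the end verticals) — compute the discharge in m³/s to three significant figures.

Panel 1-2: Δb = 9 m, d̄ = (0.00+0.87)/2 = 0.435, v̄ = (0.00+0.87)/2 = 0.435 → q = 9×0.435×0.435 = 1.703 m³/s
Panel 2-3: Δb = 1.9 m, d̄ = (0.87+0.59)/2 = 0.73, v̄ = (0.87+0.84)/2 = 0.855 → q = 1.9×0.73×0.855 = 1.186 m³/s
Panel 3-4: Δb = 0.9 m, d̄ = (0.59+0.00)/2 = 0.295, v̄ = (0.84+0.00)/2 = 0.42 → q = 0.9×0.295×0.42 = 0.1115 m³/s
Q = Σ q = 3.000 m³/s

3.00 m³/s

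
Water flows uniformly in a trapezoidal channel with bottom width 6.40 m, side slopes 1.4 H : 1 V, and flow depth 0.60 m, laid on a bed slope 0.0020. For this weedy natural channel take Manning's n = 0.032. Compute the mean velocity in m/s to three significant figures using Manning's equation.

A = (b + z·y)·y = (6.40 + 1.4×0.60)×0.60 = 4.344 m²
P = b + 2y√(1+z²) = 6.40 + 2×0.60×√(1+1.4²) = 8.465 m
R = A/P = 4.344/8.465 = 0.5132 m
Q = (1/n)·A·R^(2/3)·S^(1/2) = (1/0.032) × 4.344 × 0.5132^(2/3) × 0.0020^(1/2) = 3.891 m³/s
V = Q/A = 3.891/4.344 = 0.8958 m/s

0.896 m/s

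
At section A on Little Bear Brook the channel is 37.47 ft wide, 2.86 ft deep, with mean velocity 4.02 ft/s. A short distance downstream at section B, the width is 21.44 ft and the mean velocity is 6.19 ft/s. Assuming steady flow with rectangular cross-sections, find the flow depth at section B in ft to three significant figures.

Q = A₁V₁ = (37.47×2.86) × 4.02 = 430.8 ft³/s
d₂ = Q/(b₂ V₂) = 430.8/(21.44×6.19) = 3.246 ft

3.25 ft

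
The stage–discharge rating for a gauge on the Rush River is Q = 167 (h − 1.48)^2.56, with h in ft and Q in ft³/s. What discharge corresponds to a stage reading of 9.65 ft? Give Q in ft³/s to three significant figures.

36100 ft³/s

Q = 167 × (9.65 − 1.48)^2.56 = 167 × 8.17^2.56 = 36140 ft³/s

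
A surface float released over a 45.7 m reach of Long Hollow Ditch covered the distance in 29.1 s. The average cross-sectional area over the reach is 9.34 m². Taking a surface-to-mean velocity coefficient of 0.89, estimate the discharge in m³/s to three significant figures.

v_surface = L / t̄ = 45.7 / 29.1 = 1.570 m/s
v_mean = 0.89 × 1.570 = 1.398 m/s
Q = A × v_mean = 9.34 × 1.398 = 13.05 m³/s

13.1 m³/s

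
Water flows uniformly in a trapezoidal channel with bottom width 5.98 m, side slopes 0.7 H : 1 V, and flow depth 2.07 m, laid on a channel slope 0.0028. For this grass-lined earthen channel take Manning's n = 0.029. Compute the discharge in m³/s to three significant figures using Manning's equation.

35.0 m³/s

A = (b + z·y)·y = (5.98 + 0.7×2.07)×2.07 = 15.38 m²
P = b + 2y√(1+z²) = 5.98 + 2×2.07×√(1+0.7²) = 11.03 m
R = A/P = 15.38/11.03 = 1.394 m
Q = (1/n)·A·R^(2/3)·S^(1/2) = (1/0.029) × 15.38 × 1.394^(2/3) × 0.0028^(1/2) = 35.01 m³/s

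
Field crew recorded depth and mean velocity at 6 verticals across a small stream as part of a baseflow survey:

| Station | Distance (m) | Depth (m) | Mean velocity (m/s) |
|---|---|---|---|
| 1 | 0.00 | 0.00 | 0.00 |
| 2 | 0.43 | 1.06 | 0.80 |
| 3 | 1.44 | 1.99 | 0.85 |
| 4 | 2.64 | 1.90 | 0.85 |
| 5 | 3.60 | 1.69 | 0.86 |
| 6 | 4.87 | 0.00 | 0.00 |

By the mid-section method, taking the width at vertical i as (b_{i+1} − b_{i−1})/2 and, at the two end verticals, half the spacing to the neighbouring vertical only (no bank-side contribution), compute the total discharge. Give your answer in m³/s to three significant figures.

5.84 m³/s

w_2 = (1.44 − 0.00)/2 = 0.72 m; q_2 = 0.80 × 1.06 × 0.72 = 0.6106 m³/s
w_3 = (2.64 − 0.43)/2 = 1.105 m; q_3 = 0.85 × 1.99 × 1.105 = 1.869 m³/s
w_4 = (3.60 − 1.44)/2 = 1.08 m; q_4 = 0.85 × 1.90 × 1.08 = 1.744 m³/s
w_5 = (4.87 − 2.64)/2 = 1.115 m; q_5 = 0.86 × 1.69 × 1.115 = 1.621 m³/s
Stations 1, 6 contribute zero (depth or velocity is 0).
Q = Σ qᵢ = 5.844 m³/s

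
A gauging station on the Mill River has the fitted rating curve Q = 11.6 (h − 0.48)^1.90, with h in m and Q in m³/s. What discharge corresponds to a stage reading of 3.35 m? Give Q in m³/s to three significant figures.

86.0 m³/s

Q = 11.6 × (3.35 − 0.48)^1.90 = 11.6 × 2.87^1.90 = 85.99 m³/s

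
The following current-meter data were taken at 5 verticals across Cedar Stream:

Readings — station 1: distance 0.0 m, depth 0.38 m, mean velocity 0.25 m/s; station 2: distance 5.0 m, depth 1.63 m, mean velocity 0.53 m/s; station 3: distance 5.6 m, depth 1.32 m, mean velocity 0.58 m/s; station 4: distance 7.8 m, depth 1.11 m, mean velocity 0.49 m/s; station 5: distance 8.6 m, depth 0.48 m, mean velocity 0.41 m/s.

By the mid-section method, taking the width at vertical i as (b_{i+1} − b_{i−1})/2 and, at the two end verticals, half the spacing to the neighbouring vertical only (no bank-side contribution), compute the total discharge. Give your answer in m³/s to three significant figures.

w_1 = (5.0 − 0.0)/2 = 2.5 m; q_1 = 0.25 × 0.38 × 2.5 = 0.2375 m³/s
w_2 = (5.6 − 0.0)/2 = 2.8 m; q_2 = 0.53 × 1.63 × 2.8 = 2.419 m³/s
w_3 = (7.8 − 5.0)/2 = 1.4 m; q_3 = 0.58 × 1.32 × 1.4 = 1.072 m³/s
w_4 = (8.6 − 5.6)/2 = 1.5 m; q_4 = 0.49 × 1.11 × 1.5 = 0.8159 m³/s
w_5 = (8.6 − 7.8)/2 = 0.4 m; q_5 = 0.41 × 0.48 × 0.4 = 0.07872 m³/s
Q = Σ qᵢ = 4.623 m³/s

4.62 m³/s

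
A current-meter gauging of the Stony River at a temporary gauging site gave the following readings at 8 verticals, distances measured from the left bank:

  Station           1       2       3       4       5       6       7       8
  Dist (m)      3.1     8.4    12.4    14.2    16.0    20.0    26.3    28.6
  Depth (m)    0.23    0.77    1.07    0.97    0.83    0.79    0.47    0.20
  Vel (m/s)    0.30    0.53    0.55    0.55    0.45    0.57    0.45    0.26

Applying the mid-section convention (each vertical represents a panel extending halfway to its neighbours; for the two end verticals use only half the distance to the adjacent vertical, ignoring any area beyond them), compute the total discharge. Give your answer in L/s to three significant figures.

w_1 = (8.4 − 3.1)/2 = 2.65 m; q_1 = 0.30 × 0.23 × 2.65 = 0.1829 m³/s
w_2 = (12.4 − 3.1)/2 = 4.65 m; q_2 = 0.53 × 0.77 × 4.65 = 1.898 m³/s
w_3 = (14.2 − 8.4)/2 = 2.9 m; q_3 = 0.55 × 1.07 × 2.9 = 1.707 m³/s
w_4 = (16.0 − 12.4)/2 = 1.8 m; q_4 = 0.55 × 0.97 × 1.8 = 0.9603 m³/s
w_5 = (20.0 − 14.2)/2 = 2.9 m; q_5 = 0.45 × 0.83 × 2.9 = 1.083 m³/s
w_6 = (26.3 − 16.0)/2 = 5.15 m; q_6 = 0.57 × 0.79 × 5.15 = 2.319 m³/s
w_7 = (28.6 − 20.0)/2 = 4.3 m; q_7 = 0.45 × 0.47 × 4.3 = 0.9095 m³/s
w_8 = (28.6 − 26.3)/2 = 1.15 m; q_8 = 0.26 × 0.20 × 1.15 = 0.05980 m³/s
Q = Σ qᵢ = 9.119 m³/s
= 9.119 × 1000 = 9119 L/s

9120 L/s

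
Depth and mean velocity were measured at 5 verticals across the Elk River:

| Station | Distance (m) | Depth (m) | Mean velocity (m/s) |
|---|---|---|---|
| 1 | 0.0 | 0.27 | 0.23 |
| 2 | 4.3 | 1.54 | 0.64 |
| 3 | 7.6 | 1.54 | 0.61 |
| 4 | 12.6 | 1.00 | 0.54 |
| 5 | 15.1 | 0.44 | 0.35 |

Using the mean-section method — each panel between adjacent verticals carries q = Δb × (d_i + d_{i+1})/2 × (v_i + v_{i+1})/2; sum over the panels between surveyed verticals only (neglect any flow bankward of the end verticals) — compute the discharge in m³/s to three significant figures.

Panel 1-2: Δb = 4.3 m, d̄ = (0.27+1.54)/2 = 0.905, v̄ = (0.23+0.64)/2 = 0.435 → q = 4.3×0.905×0.435 = 1.693 m³/s
Panel 2-3: Δb = 3.3 m, d̄ = (1.54+1.54)/2 = 1.54, v̄ = (0.64+0.61)/2 = 0.625 → q = 3.3×1.54×0.625 = 3.176 m³/s
Panel 3-4: Δb = 5 m, d̄ = (1.54+1.00)/2 = 1.27, v̄ = (0.61+0.54)/2 = 0.575 → q = 5×1.27×0.575 = 3.651 m³/s
Panel 4-5: Δb = 2.5 m, d̄ = (1.00+0.44)/2 = 0.72, v̄ = (0.54+0.35)/2 = 0.445 → q = 2.5×0.72×0.445 = 0.8010 m³/s
Q = Σ q = 9.321 m³/s

9.32 m³/s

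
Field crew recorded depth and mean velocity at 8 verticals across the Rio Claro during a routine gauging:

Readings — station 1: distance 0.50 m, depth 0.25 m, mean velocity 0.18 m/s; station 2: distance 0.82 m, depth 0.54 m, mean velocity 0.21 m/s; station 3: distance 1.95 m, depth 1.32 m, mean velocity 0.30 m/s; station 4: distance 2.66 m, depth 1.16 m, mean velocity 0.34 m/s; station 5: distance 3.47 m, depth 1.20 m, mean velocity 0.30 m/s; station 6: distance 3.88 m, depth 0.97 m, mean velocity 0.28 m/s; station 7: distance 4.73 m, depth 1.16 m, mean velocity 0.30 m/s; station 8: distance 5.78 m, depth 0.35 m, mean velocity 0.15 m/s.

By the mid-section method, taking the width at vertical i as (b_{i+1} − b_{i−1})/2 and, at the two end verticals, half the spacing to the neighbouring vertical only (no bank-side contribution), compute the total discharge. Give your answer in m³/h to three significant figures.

5410 m³/h

w_1 = (0.82 − 0.50)/2 = 0.16 m; q_1 = 0.18 × 0.25 × 0.16 = 0.007200 m³/s
w_2 = (1.95 − 0.50)/2 = 0.725 m; q_2 = 0.21 × 0.54 × 0.725 = 0.08222 m³/s
w_3 = (2.66 − 0.82)/2 = 0.92 m; q_3 = 0.30 × 1.32 × 0.92 = 0.3643 m³/s
w_4 = (3.47 − 1.95)/2 = 0.76 m; q_4 = 0.34 × 1.16 × 0.76 = 0.2997 m³/s
w_5 = (3.88 − 2.66)/2 = 0.61 m; q_5 = 0.30 × 1.20 × 0.61 = 0.2196 m³/s
w_6 = (4.73 − 3.47)/2 = 0.63 m; q_6 = 0.28 × 0.97 × 0.63 = 0.1711 m³/s
w_7 = (5.78 − 3.88)/2 = 0.95 m; q_7 = 0.30 × 1.16 × 0.95 = 0.3306 m³/s
w_8 = (5.78 − 4.73)/2 = 0.525 m; q_8 = 0.15 × 0.35 × 0.525 = 0.02756 m³/s
Q = Σ qᵢ = 1.502 m³/s
= 1.502 × 3600 = 5408 m³/h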